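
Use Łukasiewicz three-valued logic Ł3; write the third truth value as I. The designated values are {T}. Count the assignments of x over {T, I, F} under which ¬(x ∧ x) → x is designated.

2

x=T: T ✓
x=I: T ✓
x=F: F ·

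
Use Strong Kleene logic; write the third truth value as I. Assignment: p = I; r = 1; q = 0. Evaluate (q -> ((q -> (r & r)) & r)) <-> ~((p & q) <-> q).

r & r = 1 & 1 = 1
q -> (r & r) = 0 -> 1 = 1
(q -> (r & r)) & r = 1 & 1 = 1
q -> ((q -> (r & r)) & r) = 0 -> 1 = 1
p & q = I & 0 = 0
(p & q) <-> q = 0 <-> 0 = 1
~((p & q) <-> q) = ~1 = 0
(q -> ((q -> (r & r)) & r)) <-> ~((p & q) <-> q) = 1 <-> 0 = 0

0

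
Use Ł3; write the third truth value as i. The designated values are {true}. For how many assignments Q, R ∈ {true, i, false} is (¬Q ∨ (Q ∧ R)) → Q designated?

Of the 9 assignments, 6 give a value in {true}.

6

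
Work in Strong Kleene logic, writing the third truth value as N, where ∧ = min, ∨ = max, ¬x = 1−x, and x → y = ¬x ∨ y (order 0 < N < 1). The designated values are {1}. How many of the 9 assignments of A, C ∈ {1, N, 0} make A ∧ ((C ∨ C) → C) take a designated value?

2

Designated under: (A=1, C=1); (A=1, C=0).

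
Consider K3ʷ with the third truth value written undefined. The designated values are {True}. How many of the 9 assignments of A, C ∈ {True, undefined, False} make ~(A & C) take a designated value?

Designated under: (A=True, C=False); (A=False, C=True); (A=False, C=False).

3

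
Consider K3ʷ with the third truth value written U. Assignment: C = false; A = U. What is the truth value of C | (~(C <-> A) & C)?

U

C <-> A = false <-> U = U
~(C <-> A) = ~U = U
~(C <-> A) & C = U & false = U
C | (~(C <-> A) & C) = false | U = U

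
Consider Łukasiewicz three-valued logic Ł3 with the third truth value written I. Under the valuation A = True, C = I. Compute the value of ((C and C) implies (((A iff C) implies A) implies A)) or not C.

True

C and C = I and I = I
A iff C = True iff I = I  [1 − |1−½|]
(A iff C) implies A = I implies True = True
((A iff C) implies A) implies A = True implies True = True
(C and C) implies (((A iff C) implies A) implies A) = I implies True = True
not C = not I = I
((C and C) implies (((A iff C) implies A) implies A)) or not C = True or I = True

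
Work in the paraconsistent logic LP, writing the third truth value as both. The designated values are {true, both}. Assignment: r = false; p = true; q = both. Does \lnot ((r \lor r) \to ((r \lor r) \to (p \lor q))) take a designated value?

r \lor r = false \lor false = false
r \lor r = false \lor false = false
p \lor q = true \lor both = true
(r \lor r) \to (p \lor q) = false \to true = true
(r \lor r) \to ((r \lor r) \to (p \lor q)) = false \to true = true
\lnot ((r \lor r) \to ((r \lor r) \to (p \lor q))) = \lnot true = false
false ∉ {true, both}.

No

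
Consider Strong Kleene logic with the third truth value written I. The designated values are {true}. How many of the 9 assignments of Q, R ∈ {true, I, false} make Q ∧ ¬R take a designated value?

1

Designated under: (Q=true, R=false).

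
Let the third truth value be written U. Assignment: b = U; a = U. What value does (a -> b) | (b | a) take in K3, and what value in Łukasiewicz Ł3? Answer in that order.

In K3: a -> b = U -> U = U
b | a = U | U = U
(a -> b) | (b | a) = U | U = U
In Łukasiewicz Ł3: a -> b = U -> U = ⊤
b | a = U | U = U
(a -> b) | (b | a) = ⊤ | U = ⊤
They differ because K3 and Łukasiewicz Ł3 treat U differently under implication.

U; ⊤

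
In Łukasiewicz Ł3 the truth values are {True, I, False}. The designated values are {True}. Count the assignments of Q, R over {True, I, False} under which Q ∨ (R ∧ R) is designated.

Of the 9 assignments, 5 give a value in {True}.

5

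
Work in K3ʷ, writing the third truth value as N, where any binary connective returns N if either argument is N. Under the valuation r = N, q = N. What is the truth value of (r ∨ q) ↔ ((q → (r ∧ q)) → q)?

N

r ∨ q = N ∨ N = N
r ∧ q = N ∧ N = N
q → (r ∧ q) = N → N = N
(q → (r ∧ q)) → q = N → N = N
(r ∨ q) ↔ ((q → (r ∧ q)) → q) = N ↔ N = N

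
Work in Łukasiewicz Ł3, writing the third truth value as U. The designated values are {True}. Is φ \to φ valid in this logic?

Yes

Every assignment of φ over {True, U, False} gives a value in {True}.
In particular, with φ=U: φ \to φ = True.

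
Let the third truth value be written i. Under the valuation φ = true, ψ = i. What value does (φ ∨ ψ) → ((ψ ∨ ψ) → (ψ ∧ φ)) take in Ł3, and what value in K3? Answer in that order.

true; i

In Ł3: φ ∨ ψ = true ∨ i = true
ψ ∨ ψ = i ∨ i = i
ψ ∧ φ = i ∧ true = i
(ψ ∨ ψ) → (ψ ∧ φ) = i → i = true
(φ ∨ ψ) → ((ψ ∨ ψ) → (ψ ∧ φ)) = true → true = true
In K3: φ ∨ ψ = true ∨ i = true
ψ ∨ ψ = i ∨ i = i
ψ ∧ φ = i ∧ true = i
(ψ ∨ ψ) → (ψ ∧ φ) = i → i = i
(φ ∨ ψ) → ((ψ ∨ ψ) → (ψ ∧ φ)) = true → i = i
They differ because Ł3 and K3 treat i differently under implication.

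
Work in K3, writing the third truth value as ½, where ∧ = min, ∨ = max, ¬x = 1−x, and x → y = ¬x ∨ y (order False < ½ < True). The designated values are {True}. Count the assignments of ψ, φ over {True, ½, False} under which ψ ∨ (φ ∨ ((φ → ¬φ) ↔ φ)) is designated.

Of the 9 assignments, 5 give a value in {True}.

5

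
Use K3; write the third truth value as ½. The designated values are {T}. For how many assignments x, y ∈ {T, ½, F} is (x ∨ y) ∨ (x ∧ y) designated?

Of the 9 assignments, 5 give a value in {T}.

5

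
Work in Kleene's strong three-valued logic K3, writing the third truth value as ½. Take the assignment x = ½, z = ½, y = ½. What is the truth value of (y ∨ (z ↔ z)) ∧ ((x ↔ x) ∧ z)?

z ↔ z = ½ ↔ ½ = ½
y ∨ (z ↔ z) = ½ ∨ ½ = ½
x ↔ x = ½ ↔ ½ = ½
(x ↔ x) ∧ z = ½ ∧ ½ = ½
(y ∨ (z ↔ z)) ∧ ((x ↔ x) ∧ z) = ½ ∧ ½ = ½

½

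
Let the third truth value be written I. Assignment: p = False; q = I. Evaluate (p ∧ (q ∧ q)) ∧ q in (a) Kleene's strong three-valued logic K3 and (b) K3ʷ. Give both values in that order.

In Kleene's strong three-valued logic K3: q ∧ q = I ∧ I = I
p ∧ (q ∧ q) = False ∧ I = False
(p ∧ (q ∧ q)) ∧ q = False ∧ I = False
In K3ʷ: q ∧ q = I ∧ I = I
p ∧ (q ∧ q) = False ∧ I = I
(p ∧ (q ∧ q)) ∧ q = I ∧ I = I
They differ because Kleene's strong three-valued logic K3 and K3ʷ treat I differently under the binary connectives.

False; I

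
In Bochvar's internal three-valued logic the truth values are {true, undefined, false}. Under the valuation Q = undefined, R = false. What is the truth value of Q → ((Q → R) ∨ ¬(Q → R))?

undefined

Q → R = undefined → false = undefined
Q → R = undefined → false = undefined
¬(Q → R) = ¬undefined = undefined
(Q → R) ∨ ¬(Q → R) = undefined ∨ undefined = undefined
Q → ((Q → R) ∨ ¬(Q → R)) = undefined → undefined = undefined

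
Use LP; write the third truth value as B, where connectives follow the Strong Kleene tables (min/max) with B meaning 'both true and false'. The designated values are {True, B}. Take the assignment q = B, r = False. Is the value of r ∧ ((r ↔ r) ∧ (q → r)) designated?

No

r ↔ r = False ↔ False = True
q → r = B → False = B  [¬B ∨ False]
(r ↔ r) ∧ (q → r) = True ∧ B = B
r ∧ ((r ↔ r) ∧ (q → r)) = False ∧ B = False
False ∉ {True, B}.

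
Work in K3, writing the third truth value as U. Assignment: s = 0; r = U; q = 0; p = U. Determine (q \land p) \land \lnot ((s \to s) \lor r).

0

q \land p = 0 \land U = 0
s \to s = 0 \to 0 = 1
(s \to s) \lor r = 1 \lor U = 1
\lnot ((s \to s) \lor r) = \lnot 1 = 0
(q \land p) \land \lnot ((s \to s) \lor r) = 0 \land 0 = 0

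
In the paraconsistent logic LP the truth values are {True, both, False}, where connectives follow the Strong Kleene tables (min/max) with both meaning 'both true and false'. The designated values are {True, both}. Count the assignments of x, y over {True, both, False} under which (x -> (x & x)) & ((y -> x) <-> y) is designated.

5

Of the 9 assignments, 5 give a value in {True, both}.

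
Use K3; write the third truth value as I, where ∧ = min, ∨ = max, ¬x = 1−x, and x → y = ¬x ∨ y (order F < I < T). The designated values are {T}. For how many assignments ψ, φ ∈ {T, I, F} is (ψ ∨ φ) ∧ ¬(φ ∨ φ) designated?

Designated under: (ψ=T, φ=F).

1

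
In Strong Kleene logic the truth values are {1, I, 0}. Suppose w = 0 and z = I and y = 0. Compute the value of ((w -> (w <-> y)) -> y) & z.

0

w <-> y = 0 <-> 0 = 1
w -> (w <-> y) = 0 -> 1 = 1
(w -> (w <-> y)) -> y = 1 -> 0 = 0
((w -> (w <-> y)) -> y) & z = 0 & I = 0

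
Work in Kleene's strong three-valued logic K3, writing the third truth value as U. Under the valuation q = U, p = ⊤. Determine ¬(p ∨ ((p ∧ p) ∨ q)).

p ∧ p = ⊤ ∧ ⊤ = ⊤
(p ∧ p) ∨ q = ⊤ ∨ U = ⊤
p ∨ ((p ∧ p) ∨ q) = ⊤ ∨ ⊤ = ⊤
¬(p ∨ ((p ∧ p) ∨ q)) = ¬⊤ = ⊥

⊥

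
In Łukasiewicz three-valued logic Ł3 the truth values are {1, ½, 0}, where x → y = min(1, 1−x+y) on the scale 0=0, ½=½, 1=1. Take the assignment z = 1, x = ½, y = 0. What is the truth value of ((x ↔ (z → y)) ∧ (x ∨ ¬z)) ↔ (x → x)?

z → y = 1 → 0 = 0
x ↔ (z → y) = ½ ↔ 0 = ½  [1 − |½−0|]
¬z = ¬1 = 0
x ∨ ¬z = ½ ∨ 0 = ½
(x ↔ (z → y)) ∧ (x ∨ ¬z) = ½ ∧ ½ = ½
x → x = ½ → ½ = 1
((x ↔ (z → y)) ∧ (x ∨ ¬z)) ↔ (x → x) = ½ ↔ 1 = ½

½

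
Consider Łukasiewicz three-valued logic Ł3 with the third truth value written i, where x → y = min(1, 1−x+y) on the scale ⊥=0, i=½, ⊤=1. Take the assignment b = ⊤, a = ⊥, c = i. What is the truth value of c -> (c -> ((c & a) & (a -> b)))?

c & a = i & ⊥ = ⊥
a -> b = ⊥ -> ⊤ = ⊤
(c & a) & (a -> b) = ⊥ & ⊤ = ⊥
c -> ((c & a) & (a -> b)) = i -> ⊥ = i
c -> (c -> ((c & a) & (a -> b))) = i -> i = ⊤

⊤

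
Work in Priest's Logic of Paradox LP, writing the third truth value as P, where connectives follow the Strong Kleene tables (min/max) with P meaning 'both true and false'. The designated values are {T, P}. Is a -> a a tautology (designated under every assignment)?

Yes

Every assignment of a over {T, P, F} gives a value in {T, P}.
In particular, with a=P: a -> a = P.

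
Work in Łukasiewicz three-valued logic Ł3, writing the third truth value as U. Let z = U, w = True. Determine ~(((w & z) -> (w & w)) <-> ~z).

U

w & z = True & U = U
w & w = True & True = True
(w & z) -> (w & w) = U -> True = True  [min(1, 1−½+1)]
~z = ~U = U
((w & z) -> (w & w)) <-> ~z = True <-> U = U
~(((w & z) -> (w & w)) <-> ~z) = ~U = U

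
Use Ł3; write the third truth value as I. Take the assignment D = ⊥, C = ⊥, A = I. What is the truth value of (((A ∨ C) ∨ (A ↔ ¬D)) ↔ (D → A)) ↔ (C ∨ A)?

A ∨ C = I ∨ ⊥ = I
¬D = ¬⊥ = ⊤
A ↔ ¬D = I ↔ ⊤ = I  [1 − |½−1|]
(A ∨ C) ∨ (A ↔ ¬D) = I ∨ I = I
D → A = ⊥ → I = ⊤
((A ∨ C) ∨ (A ↔ ¬D)) ↔ (D → A) = I ↔ ⊤ = I
C ∨ A = ⊥ ∨ I = I
(((A ∨ C) ∨ (A ↔ ¬D)) ↔ (D → A)) ↔ (C ∨ A) = I ↔ I = ⊤

⊤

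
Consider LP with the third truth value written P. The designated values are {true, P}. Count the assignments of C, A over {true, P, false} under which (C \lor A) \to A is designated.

8

Of the 9 assignments, 8 give a value in {true, P}.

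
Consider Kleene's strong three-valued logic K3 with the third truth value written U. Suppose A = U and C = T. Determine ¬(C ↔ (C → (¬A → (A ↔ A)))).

¬A = ¬U = U
A ↔ A = U ↔ U = U
¬A → (A ↔ A) = U → U = U  [¬U ∨ U]
C → (¬A → (A ↔ A)) = T → U = U
C ↔ (C → (¬A → (A ↔ A))) = T ↔ U = U
¬(C ↔ (C → (¬A → (A ↔ A)))) = ¬U = U

U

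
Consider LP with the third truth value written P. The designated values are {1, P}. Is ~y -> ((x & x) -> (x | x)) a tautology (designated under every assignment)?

Every assignment of y, x over {1, P, 0} gives a value in {1, P}.
In particular, with y=P, x=P: ~y -> ((x & x) -> (x | x)) = P.

Yes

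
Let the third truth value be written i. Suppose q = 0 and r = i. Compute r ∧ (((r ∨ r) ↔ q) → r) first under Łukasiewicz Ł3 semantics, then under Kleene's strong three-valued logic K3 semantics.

i; i

In Łukasiewicz Ł3: r ∨ r = i ∨ i = i
(r ∨ r) ↔ q = i ↔ 0 = i  [1 − |½−0|]
((r ∨ r) ↔ q) → r = i → i = 1
r ∧ (((r ∨ r) ↔ q) → r) = i ∧ 1 = i
In Kleene's strong three-valued logic K3: r ∨ r = i ∨ i = i
(r ∨ r) ↔ q = i ↔ 0 = i
((r ∨ r) ↔ q) → r = i → i = i  [¬i ∨ i]
r ∧ (((r ∨ r) ↔ q) → r) = i ∧ i = i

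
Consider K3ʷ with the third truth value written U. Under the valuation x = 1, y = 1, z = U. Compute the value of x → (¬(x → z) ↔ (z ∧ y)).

U

x → z = 1 → U = U  [any arg is the third value ⇒ result is the third value]
¬(x → z) = ¬U = U
z ∧ y = U ∧ 1 = U
¬(x → z) ↔ (z ∧ y) = U ↔ U = U
x → (¬(x → z) ↔ (z ∧ y)) = 1 → U = U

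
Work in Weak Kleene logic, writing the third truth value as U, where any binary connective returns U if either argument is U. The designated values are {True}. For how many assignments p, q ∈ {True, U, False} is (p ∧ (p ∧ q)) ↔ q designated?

3

Designated under: (p=True, q=True); (p=True, q=False); (p=False, q=False).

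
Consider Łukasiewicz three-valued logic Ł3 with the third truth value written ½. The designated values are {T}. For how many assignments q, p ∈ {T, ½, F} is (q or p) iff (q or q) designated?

Of the 9 assignments, 6 give a value in {T}.

6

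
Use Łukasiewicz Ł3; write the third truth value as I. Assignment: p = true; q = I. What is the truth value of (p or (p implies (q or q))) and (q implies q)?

true

q or q = I or I = I
p implies (q or q) = true implies I = I  [min(1, 1−1+½)]
p or (p implies (q or q)) = true or I = true
q implies q = I implies I = true
(p or (p implies (q or q))) and (q implies q) = true and true = true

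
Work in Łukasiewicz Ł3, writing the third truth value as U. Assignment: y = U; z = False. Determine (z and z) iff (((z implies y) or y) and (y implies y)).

z and z = False and False = False
z implies y = False implies U = True  [min(1, 1−0+½)]
(z implies y) or y = True or U = True
y implies y = U implies U = True
((z implies y) or y) and (y implies y) = True and True = True
(z and z) iff (((z implies y) or y) and (y implies y)) = False iff True = False

False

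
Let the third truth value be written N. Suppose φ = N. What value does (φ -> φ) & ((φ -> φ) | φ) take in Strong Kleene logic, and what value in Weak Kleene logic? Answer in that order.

N; N

In Strong Kleene logic: φ -> φ = N -> N = N  [~N | N]
φ -> φ = N -> N = N
(φ -> φ) | φ = N | N = N
(φ -> φ) & ((φ -> φ) | φ) = N & N = N
In Weak Kleene logic: φ -> φ = N -> N = N  [any arg is the third value ⇒ result is the third value]
φ -> φ = N -> N = N
(φ -> φ) | φ = N | N = N
(φ -> φ) & ((φ -> φ) | φ) = N & N = N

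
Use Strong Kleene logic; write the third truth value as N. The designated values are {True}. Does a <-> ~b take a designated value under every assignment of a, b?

No

Countermodel: a=True, b=True gives False, which is not designated.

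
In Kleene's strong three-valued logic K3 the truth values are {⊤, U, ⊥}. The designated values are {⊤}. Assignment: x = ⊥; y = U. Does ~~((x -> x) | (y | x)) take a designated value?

x -> x = ⊥ -> ⊥ = ⊤
y | x = U | ⊥ = U
(x -> x) | (y | x) = ⊤ | U = ⊤
~((x -> x) | (y | x)) = ~⊤ = ⊥
~~((x -> x) | (y | x)) = ~⊥ = ⊤
⊤ ∈ {⊤}.

Yes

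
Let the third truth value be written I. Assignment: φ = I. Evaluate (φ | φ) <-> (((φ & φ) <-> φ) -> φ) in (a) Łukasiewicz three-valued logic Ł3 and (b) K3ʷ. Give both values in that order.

True; I

In Łukasiewicz three-valued logic Ł3: φ | φ = I | I = I
φ & φ = I & I = I
(φ & φ) <-> φ = I <-> I = True  [1 − |½−½|]
((φ & φ) <-> φ) -> φ = True -> I = I
(φ | φ) <-> (((φ & φ) <-> φ) -> φ) = I <-> I = True
In K3ʷ: φ | φ = I | I = I
φ & φ = I & I = I
(φ & φ) <-> φ = I <-> I = I
((φ & φ) <-> φ) -> φ = I -> I = I
(φ | φ) <-> (((φ & φ) <-> φ) -> φ) = I <-> I = I
They differ because Łukasiewicz three-valued logic Ł3 and K3ʷ treat I differently under the binary connectives.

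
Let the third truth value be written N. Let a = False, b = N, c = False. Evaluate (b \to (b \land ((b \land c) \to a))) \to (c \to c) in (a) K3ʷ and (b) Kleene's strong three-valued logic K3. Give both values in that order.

N; True

In K3ʷ: b \land c = N \land False = N
(b \land c) \to a = N \to False = N  [any arg is the third value ⇒ result is the third value]
b \land ((b \land c) \to a) = N \land N = N
b \to (b \land ((b \land c) \to a)) = N \to N = N
c \to c = False \to False = True
(b \to (b \land ((b \land c) \to a))) \to (c \to c) = N \to True = N
In Kleene's strong three-valued logic K3: b \land c = N \land False = False
(b \land c) \to a = False \to False = True
b \land ((b \land c) \to a) = N \land True = N
b \to (b \land ((b \land c) \to a)) = N \to N = N
c \to c = False \to False = True
(b \to (b \land ((b \land c) \to a))) \to (c \to c) = N \to True = True
They differ because K3ʷ and Kleene's strong three-valued logic K3 treat N differently under the binary connectives.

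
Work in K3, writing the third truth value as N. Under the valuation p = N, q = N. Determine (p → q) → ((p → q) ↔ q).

p → q = N → N = N  [¬N ∨ N]
p → q = N → N = N
(p → q) ↔ q = N ↔ N = N
(p → q) → ((p → q) ↔ q) = N → N = N

N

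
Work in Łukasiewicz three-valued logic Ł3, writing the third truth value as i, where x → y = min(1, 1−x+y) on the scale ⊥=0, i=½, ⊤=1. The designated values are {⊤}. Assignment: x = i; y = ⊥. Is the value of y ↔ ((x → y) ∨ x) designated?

No

x → y = i → ⊥ = i  [min(1, 1−½+0)]
(x → y) ∨ x = i ∨ i = i
y ↔ ((x → y) ∨ x) = ⊥ ↔ i = i
i ∉ {⊤}.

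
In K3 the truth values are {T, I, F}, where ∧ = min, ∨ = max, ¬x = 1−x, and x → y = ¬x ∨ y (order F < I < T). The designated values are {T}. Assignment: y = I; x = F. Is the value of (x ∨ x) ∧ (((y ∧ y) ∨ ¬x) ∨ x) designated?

No

x ∨ x = F ∨ F = F
y ∧ y = I ∧ I = I
¬x = ¬F = T
(y ∧ y) ∨ ¬x = I ∨ T = T
((y ∧ y) ∨ ¬x) ∨ x = T ∨ F = T
(x ∨ x) ∧ (((y ∧ y) ∨ ¬x) ∨ x) = F ∧ T = F
F ∉ {T}.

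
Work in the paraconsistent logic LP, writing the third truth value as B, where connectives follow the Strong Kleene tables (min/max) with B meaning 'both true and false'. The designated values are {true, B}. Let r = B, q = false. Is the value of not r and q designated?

No

not r = not B = B
not r and q = B and false = false
false ∉ {true, B}.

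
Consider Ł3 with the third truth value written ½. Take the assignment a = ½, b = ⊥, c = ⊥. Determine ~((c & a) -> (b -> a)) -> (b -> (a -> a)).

c & a = ⊥ & ½ = ⊥
b -> a = ⊥ -> ½ = ⊤  [min(1, 1−0+½)]
(c & a) -> (b -> a) = ⊥ -> ⊤ = ⊤
~((c & a) -> (b -> a)) = ~⊤ = ⊥
a -> a = ½ -> ½ = ⊤
b -> (a -> a) = ⊥ -> ⊤ = ⊤
~((c & a) -> (b -> a)) -> (b -> (a -> a)) = ⊥ -> ⊤ = ⊤

⊤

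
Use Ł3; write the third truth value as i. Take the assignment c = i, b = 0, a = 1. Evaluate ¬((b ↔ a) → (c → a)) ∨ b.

0

b ↔ a = 0 ↔ 1 = 0
c → a = i → 1 = 1  [min(1, 1−½+1)]
(b ↔ a) → (c → a) = 0 → 1 = 1
¬((b ↔ a) → (c → a)) = ¬1 = 0
¬((b ↔ a) → (c → a)) ∨ b = 0 ∨ 0 = 0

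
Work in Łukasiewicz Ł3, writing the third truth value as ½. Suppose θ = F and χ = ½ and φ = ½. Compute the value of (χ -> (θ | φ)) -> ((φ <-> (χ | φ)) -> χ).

½

θ | φ = F | ½ = ½
χ -> (θ | φ) = ½ -> ½ = T  [min(1, 1−½+½)]
χ | φ = ½ | ½ = ½
φ <-> (χ | φ) = ½ <-> ½ = T
(φ <-> (χ | φ)) -> χ = T -> ½ = ½
(χ -> (θ | φ)) -> ((φ <-> (χ | φ)) -> χ) = T -> ½ = ½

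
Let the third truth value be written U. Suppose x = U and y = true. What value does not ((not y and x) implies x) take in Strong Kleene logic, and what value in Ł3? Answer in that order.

false; false

In Strong Kleene logic: not y = not true = false
not y and x = false and U = false
(not y and x) implies x = false implies U = true  [not false or U]
not ((not y and x) implies x) = not true = false
In Ł3: not y = not true = false
not y and x = false and U = false
(not y and x) implies x = false implies U = true  [min(1, 1−0+½)]
not ((not y and x) implies x) = not true = false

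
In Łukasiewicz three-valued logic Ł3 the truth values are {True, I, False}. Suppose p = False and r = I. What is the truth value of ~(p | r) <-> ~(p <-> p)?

p | r = False | I = I
~(p | r) = ~I = I
p <-> p = False <-> False = True
~(p <-> p) = ~True = False
~(p | r) <-> ~(p <-> p) = I <-> False = I  [1 − |½−0|]

I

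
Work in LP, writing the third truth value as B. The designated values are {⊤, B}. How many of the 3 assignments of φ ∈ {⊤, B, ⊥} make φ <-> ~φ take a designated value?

φ=⊤: ⊥ ·
φ=B: B ✓
φ=⊥: ⊥ ·

1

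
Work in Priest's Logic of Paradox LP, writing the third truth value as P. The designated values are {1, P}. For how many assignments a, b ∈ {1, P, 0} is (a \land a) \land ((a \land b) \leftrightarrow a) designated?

5

Of the 9 assignments, 5 give a value in {1, P}.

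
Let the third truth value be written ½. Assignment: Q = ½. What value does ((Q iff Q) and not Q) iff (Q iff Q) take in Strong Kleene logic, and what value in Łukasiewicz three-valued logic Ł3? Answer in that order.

In Strong Kleene logic: Q iff Q = ½ iff ½ = ½
not Q = not ½ = ½
(Q iff Q) and not Q = ½ and ½ = ½
Q iff Q = ½ iff ½ = ½
((Q iff Q) and not Q) iff (Q iff Q) = ½ iff ½ = ½
In Łukasiewicz three-valued logic Ł3: Q iff Q = ½ iff ½ = True  [1 − |½−½|]
not Q = not ½ = ½
(Q iff Q) and not Q = True and ½ = ½
Q iff Q = ½ iff ½ = True
((Q iff Q) and not Q) iff (Q iff Q) = ½ iff True = ½

½; ½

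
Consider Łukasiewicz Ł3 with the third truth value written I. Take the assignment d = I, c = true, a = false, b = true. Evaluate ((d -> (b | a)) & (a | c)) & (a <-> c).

b | a = true | false = true
d -> (b | a) = I -> true = true  [min(1, 1−½+1)]
a | c = false | true = true
(d -> (b | a)) & (a | c) = true & true = true
a <-> c = false <-> true = false
((d -> (b | a)) & (a | c)) & (a <-> c) = true & false = false

false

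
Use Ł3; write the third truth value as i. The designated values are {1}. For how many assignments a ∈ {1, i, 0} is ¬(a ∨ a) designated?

1

a=1: 0 ·
a=i: i ·
a=0: 1 ✓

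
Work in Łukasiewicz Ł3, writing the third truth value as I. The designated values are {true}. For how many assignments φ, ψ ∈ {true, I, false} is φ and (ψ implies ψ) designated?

3

Designated under: (φ=true, ψ=true); (φ=true, ψ=I); (φ=true, ψ=false).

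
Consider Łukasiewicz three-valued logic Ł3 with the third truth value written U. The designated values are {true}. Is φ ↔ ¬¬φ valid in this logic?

Yes

Every assignment of φ over {true, U, false} gives a value in {true}.
In particular, with φ=U: φ ↔ ¬¬φ = true.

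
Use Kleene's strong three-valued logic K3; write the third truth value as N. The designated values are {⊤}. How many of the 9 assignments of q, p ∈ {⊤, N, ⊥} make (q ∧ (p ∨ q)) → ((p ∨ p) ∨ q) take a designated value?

7

Of the 9 assignments, 7 give a value in {⊤}.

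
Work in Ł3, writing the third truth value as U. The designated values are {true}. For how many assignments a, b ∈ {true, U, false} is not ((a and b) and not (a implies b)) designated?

Of the 9 assignments, 8 give a value in {true}.

8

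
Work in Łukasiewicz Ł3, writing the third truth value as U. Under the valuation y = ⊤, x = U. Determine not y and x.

⊥

not y = not ⊤ = ⊥
not y and x = ⊥ and U = ⊥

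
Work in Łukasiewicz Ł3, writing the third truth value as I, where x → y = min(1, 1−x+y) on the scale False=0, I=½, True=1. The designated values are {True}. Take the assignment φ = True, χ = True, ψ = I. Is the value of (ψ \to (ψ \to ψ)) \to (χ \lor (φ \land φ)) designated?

ψ \to ψ = I \to I = True
ψ \to (ψ \to ψ) = I \to True = True
φ \land φ = True \land True = True
χ \lor (φ \land φ) = True \lor True = True
(ψ \to (ψ \to ψ)) \to (χ \lor (φ \land φ)) = True \to True = True
True ∈ {True}.

Yes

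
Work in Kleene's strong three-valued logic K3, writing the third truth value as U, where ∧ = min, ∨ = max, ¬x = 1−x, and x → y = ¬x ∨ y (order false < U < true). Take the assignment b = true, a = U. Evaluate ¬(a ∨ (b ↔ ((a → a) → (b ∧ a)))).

a → a = U → U = U  [¬U ∨ U]
b ∧ a = true ∧ U = U
(a → a) → (b ∧ a) = U → U = U
b ↔ ((a → a) → (b ∧ a)) = true ↔ U = U
a ∨ (b ↔ ((a → a) → (b ∧ a))) = U ∨ U = U
¬(a ∨ (b ↔ ((a → a) → (b ∧ a)))) = ¬U = U

U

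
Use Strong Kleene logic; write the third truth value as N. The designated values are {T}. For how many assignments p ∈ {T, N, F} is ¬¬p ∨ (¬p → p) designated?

p=T: T ✓
p=N: N ·
p=F: F ·

1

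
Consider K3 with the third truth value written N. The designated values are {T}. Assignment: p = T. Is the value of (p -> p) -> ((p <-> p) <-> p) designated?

p -> p = T -> T = T
p <-> p = T <-> T = T
(p <-> p) <-> p = T <-> T = T
(p -> p) -> ((p <-> p) <-> p) = T -> T = T
T ∈ {T}.

Yes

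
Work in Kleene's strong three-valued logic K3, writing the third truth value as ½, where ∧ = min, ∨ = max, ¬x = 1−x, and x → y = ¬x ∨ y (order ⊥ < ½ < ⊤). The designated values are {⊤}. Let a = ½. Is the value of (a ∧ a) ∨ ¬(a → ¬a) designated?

No

a ∧ a = ½ ∧ ½ = ½
¬a = ¬½ = ½
a → ¬a = ½ → ½ = ½  [¬½ ∨ ½]
¬(a → ¬a) = ¬½ = ½
(a ∧ a) ∨ ¬(a → ¬a) = ½ ∨ ½ = ½
½ ∉ {⊤}.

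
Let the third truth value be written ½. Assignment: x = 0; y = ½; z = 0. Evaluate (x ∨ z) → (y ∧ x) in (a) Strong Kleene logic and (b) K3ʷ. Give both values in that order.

1; ½

In Strong Kleene logic: x ∨ z = 0 ∨ 0 = 0
y ∧ x = ½ ∧ 0 = 0
(x ∨ z) → (y ∧ x) = 0 → 0 = 1
In K3ʷ: x ∨ z = 0 ∨ 0 = 0
y ∧ x = ½ ∧ 0 = ½
(x ∨ z) → (y ∧ x) = 0 → ½ = ½
They differ because Strong Kleene logic and K3ʷ treat ½ differently under the binary connectives.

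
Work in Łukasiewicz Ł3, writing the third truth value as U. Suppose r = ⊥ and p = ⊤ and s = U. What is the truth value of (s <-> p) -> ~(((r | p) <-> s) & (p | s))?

s <-> p = U <-> ⊤ = U  [1 − |½−1|]
r | p = ⊥ | ⊤ = ⊤
(r | p) <-> s = ⊤ <-> U = U
p | s = ⊤ | U = ⊤
((r | p) <-> s) & (p | s) = U & ⊤ = U
~(((r | p) <-> s) & (p | s)) = ~U = U
(s <-> p) -> ~(((r | p) <-> s) & (p | s)) = U -> U = ⊤

⊤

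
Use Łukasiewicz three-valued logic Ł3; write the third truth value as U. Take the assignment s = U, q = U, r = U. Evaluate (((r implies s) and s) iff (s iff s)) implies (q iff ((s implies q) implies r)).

true

r implies s = U implies U = true  [min(1, 1−½+½)]
(r implies s) and s = true and U = U
s iff s = U iff U = true
((r implies s) and s) iff (s iff s) = U iff true = U
s implies q = U implies U = true
(s implies q) implies r = true implies U = U
q iff ((s implies q) implies r) = U iff U = true
(((r implies s) and s) iff (s iff s)) implies (q iff ((s implies q) implies r)) = U implies true = true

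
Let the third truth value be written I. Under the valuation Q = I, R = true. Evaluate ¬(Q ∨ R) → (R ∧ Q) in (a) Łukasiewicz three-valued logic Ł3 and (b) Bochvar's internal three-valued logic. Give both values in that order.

true; I

In Łukasiewicz three-valued logic Ł3: Q ∨ R = I ∨ true = true
¬(Q ∨ R) = ¬true = false
R ∧ Q = true ∧ I = I
¬(Q ∨ R) → (R ∧ Q) = false → I = true  [min(1, 1−0+½)]
In Bochvar's internal three-valued logic: Q ∨ R = I ∨ true = I
¬(Q ∨ R) = ¬I = I
R ∧ Q = true ∧ I = I
¬(Q ∨ R) → (R ∧ Q) = I → I = I
They differ because Łukasiewicz three-valued logic Ł3 and Bochvar's internal three-valued logic treat I differently under the binary connectives.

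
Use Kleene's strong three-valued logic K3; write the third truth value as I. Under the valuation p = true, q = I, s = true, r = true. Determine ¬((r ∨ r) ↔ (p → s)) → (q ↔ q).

true

r ∨ r = true ∨ true = true
p → s = true → true = true
(r ∨ r) ↔ (p → s) = true ↔ true = true
¬((r ∨ r) ↔ (p → s)) = ¬true = false
q ↔ q = I ↔ I = I
¬((r ∨ r) ↔ (p → s)) → (q ↔ q) = false → I = true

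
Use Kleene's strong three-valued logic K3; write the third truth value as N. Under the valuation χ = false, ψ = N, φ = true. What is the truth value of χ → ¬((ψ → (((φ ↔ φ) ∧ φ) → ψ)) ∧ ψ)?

true

φ ↔ φ = true ↔ true = true
(φ ↔ φ) ∧ φ = true ∧ true = true
((φ ↔ φ) ∧ φ) → ψ = true → N = N  [¬true ∨ N]
ψ → (((φ ↔ φ) ∧ φ) → ψ) = N → N = N
(ψ → (((φ ↔ φ) ∧ φ) → ψ)) ∧ ψ = N ∧ N = N
¬((ψ → (((φ ↔ φ) ∧ φ) → ψ)) ∧ ψ) = ¬N = N
χ → ¬((ψ → (((φ ↔ φ) ∧ φ) → ψ)) ∧ ψ) = false → N = true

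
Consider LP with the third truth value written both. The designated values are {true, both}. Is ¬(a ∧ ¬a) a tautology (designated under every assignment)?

Yes

Every assignment of a over {true, both, false} gives a value in {true, both}.
In particular, with a=both: ¬(a ∧ ¬a) = both.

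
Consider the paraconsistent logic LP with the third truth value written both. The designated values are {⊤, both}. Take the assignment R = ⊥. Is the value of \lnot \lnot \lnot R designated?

\lnot R = \lnot ⊥ = ⊤
\lnot \lnot R = \lnot ⊤ = ⊥
\lnot \lnot \lnot R = \lnot ⊥ = ⊤
⊤ ∈ {⊤, both}.

Yes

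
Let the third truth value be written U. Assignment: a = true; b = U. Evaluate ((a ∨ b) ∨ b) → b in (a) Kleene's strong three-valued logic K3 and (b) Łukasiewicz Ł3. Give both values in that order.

In Kleene's strong three-valued logic K3: a ∨ b = true ∨ U = true
(a ∨ b) ∨ b = true ∨ U = true
((a ∨ b) ∨ b) → b = true → U = U  [¬true ∨ U]
In Łukasiewicz Ł3: a ∨ b = true ∨ U = true
(a ∨ b) ∨ b = true ∨ U = true
((a ∨ b) ∨ b) → b = true → U = U  [min(1, 1−1+½)]

U; U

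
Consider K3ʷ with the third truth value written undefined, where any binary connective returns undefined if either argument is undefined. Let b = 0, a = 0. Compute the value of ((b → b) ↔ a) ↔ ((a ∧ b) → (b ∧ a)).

b → b = 0 → 0 = 1
(b → b) ↔ a = 1 ↔ 0 = 0
a ∧ b = 0 ∧ 0 = 0
b ∧ a = 0 ∧ 0 = 0
(a ∧ b) → (b ∧ a) = 0 → 0 = 1
((b → b) ↔ a) ↔ ((a ∧ b) → (b ∧ a)) = 0 ↔ 1 = 0

0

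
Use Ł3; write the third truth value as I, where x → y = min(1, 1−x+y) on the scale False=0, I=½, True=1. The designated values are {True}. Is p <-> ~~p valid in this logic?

Every assignment of p over {True, I, False} gives a value in {True}.
In particular, with p=I: p <-> ~~p = True.

Yes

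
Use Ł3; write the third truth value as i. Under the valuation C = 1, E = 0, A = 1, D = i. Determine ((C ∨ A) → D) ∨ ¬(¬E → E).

C ∨ A = 1 ∨ 1 = 1
(C ∨ A) → D = 1 → i = i  [min(1, 1−1+½)]
¬E = ¬0 = 1
¬E → E = 1 → 0 = 0
¬(¬E → E) = ¬0 = 1
((C ∨ A) → D) ∨ ¬(¬E → E) = i ∨ 1 = 1

1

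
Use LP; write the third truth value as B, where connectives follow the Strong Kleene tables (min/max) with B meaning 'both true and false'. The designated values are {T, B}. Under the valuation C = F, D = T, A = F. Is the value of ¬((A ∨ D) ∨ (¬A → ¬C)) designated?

A ∨ D = F ∨ T = T
¬A = ¬F = T
¬C = ¬F = T
¬A → ¬C = T → T = T
(A ∨ D) ∨ (¬A → ¬C) = T ∨ T = T
¬((A ∨ D) ∨ (¬A → ¬C)) = ¬T = F
F ∉ {T, B}.

No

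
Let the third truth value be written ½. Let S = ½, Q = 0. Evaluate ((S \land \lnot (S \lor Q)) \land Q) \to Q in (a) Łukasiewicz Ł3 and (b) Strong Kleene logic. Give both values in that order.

1; 1

In Łukasiewicz Ł3: S \lor Q = ½ \lor 0 = ½
\lnot (S \lor Q) = \lnot ½ = ½
S \land \lnot (S \lor Q) = ½ \land ½ = ½
(S \land \lnot (S \lor Q)) \land Q = ½ \land 0 = 0
((S \land \lnot (S \lor Q)) \land Q) \to Q = 0 \to 0 = 1
In Strong Kleene logic: S \lor Q = ½ \lor 0 = ½
\lnot (S \lor Q) = \lnot ½ = ½
S \land \lnot (S \lor Q) = ½ \land ½ = ½
(S \land \lnot (S \lor Q)) \land Q = ½ \land 0 = 0
((S \land \lnot (S \lor Q)) \land Q) \to Q = 0 \to 0 = 1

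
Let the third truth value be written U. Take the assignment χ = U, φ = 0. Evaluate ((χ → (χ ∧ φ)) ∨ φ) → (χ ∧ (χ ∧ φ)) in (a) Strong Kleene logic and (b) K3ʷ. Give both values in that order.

U; U

In Strong Kleene logic: χ ∧ φ = U ∧ 0 = 0
χ → (χ ∧ φ) = U → 0 = U  [¬U ∨ 0]
(χ → (χ ∧ φ)) ∨ φ = U ∨ 0 = U
χ ∧ φ = U ∧ 0 = 0
χ ∧ (χ ∧ φ) = U ∧ 0 = 0
((χ → (χ ∧ φ)) ∨ φ) → (χ ∧ (χ ∧ φ)) = U → 0 = U
In K3ʷ: χ ∧ φ = U ∧ 0 = U
χ → (χ ∧ φ) = U → U = U  [any arg is the third value ⇒ result is the third value]
(χ → (χ ∧ φ)) ∨ φ = U ∨ 0 = U
χ ∧ φ = U ∧ 0 = U
χ ∧ (χ ∧ φ) = U ∧ U = U
((χ → (χ ∧ φ)) ∨ φ) → (χ ∧ (χ ∧ φ)) = U → U = U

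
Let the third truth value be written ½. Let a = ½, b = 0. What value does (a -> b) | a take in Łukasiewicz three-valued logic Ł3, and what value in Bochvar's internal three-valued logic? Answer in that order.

In Łukasiewicz three-valued logic Ł3: a -> b = ½ -> 0 = ½  [min(1, 1−½+0)]
(a -> b) | a = ½ | ½ = ½
In Bochvar's internal three-valued logic: a -> b = ½ -> 0 = ½  [any arg is the third value ⇒ result is the third value]
(a -> b) | a = ½ | ½ = ½

½; ½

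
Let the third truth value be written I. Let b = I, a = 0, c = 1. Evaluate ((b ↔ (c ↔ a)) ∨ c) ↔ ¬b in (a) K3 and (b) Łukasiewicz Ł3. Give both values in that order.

In K3: c ↔ a = 1 ↔ 0 = 0
b ↔ (c ↔ a) = I ↔ 0 = I
(b ↔ (c ↔ a)) ∨ c = I ∨ 1 = 1
¬b = ¬I = I
((b ↔ (c ↔ a)) ∨ c) ↔ ¬b = 1 ↔ I = I
In Łukasiewicz Ł3: c ↔ a = 1 ↔ 0 = 0
b ↔ (c ↔ a) = I ↔ 0 = I  [1 − |½−0|]
(b ↔ (c ↔ a)) ∨ c = I ∨ 1 = 1
¬b = ¬I = I
((b ↔ (c ↔ a)) ∨ c) ↔ ¬b = 1 ↔ I = I

I; I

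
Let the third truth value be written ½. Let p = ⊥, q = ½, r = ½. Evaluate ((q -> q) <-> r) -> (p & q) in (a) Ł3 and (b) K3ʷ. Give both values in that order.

½; ½

In Ł3: q -> q = ½ -> ½ = ⊤  [min(1, 1−½+½)]
(q -> q) <-> r = ⊤ <-> ½ = ½
p & q = ⊥ & ½ = ⊥
((q -> q) <-> r) -> (p & q) = ½ -> ⊥ = ½
In K3ʷ: q -> q = ½ -> ½ = ½
(q -> q) <-> r = ½ <-> ½ = ½
p & q = ⊥ & ½ = ½
((q -> q) <-> r) -> (p & q) = ½ -> ½ = ½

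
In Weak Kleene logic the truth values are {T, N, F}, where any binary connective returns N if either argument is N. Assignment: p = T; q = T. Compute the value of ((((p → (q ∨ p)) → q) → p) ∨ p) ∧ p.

q ∨ p = T ∨ T = T
p → (q ∨ p) = T → T = T
(p → (q ∨ p)) → q = T → T = T
((p → (q ∨ p)) → q) → p = T → T = T
(((p → (q ∨ p)) → q) → p) ∨ p = T ∨ T = T
((((p → (q ∨ p)) → q) → p) ∨ p) ∧ p = T ∧ T = T

T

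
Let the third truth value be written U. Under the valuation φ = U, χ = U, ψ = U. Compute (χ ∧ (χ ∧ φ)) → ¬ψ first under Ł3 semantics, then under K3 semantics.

1; U

In Ł3: χ ∧ φ = U ∧ U = U
χ ∧ (χ ∧ φ) = U ∧ U = U
¬ψ = ¬U = U
(χ ∧ (χ ∧ φ)) → ¬ψ = U → U = 1  [min(1, 1−½+½)]
In K3: χ ∧ φ = U ∧ U = U
χ ∧ (χ ∧ φ) = U ∧ U = U
¬ψ = ¬U = U
(χ ∧ (χ ∧ φ)) → ¬ψ = U → U = U
They differ because Ł3 and K3 treat U differently under implication.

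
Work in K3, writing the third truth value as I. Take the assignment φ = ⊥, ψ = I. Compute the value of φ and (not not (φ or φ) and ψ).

⊥

φ or φ = ⊥ or ⊥ = ⊥
not (φ or φ) = not ⊥ = ⊤
not not (φ or φ) = not ⊤ = ⊥
not not (φ or φ) and ψ = ⊥ and I = ⊥
φ and (not not (φ or φ) and ψ) = ⊥ and ⊥ = ⊥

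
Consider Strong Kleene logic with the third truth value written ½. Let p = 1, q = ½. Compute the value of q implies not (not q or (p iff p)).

½

not q = not ½ = ½
p iff p = 1 iff 1 = 1
not q or (p iff p) = ½ or 1 = 1
not (not q or (p iff p)) = not 1 = 0
q implies not (not q or (p iff p)) = ½ implies 0 = ½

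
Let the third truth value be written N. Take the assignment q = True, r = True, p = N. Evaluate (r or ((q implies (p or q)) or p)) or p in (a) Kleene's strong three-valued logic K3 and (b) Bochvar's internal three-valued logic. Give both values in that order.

In Kleene's strong three-valued logic K3: p or q = N or True = True
q implies (p or q) = True implies True = True
(q implies (p or q)) or p = True or N = True
r or ((q implies (p or q)) or p) = True or True = True
(r or ((q implies (p or q)) or p)) or p = True or N = True
In Bochvar's internal three-valued logic: p or q = N or True = N
q implies (p or q) = True implies N = N  [any arg is the third value ⇒ result is the third value]
(q implies (p or q)) or p = N or N = N
r or ((q implies (p or q)) or p) = True or N = N
(r or ((q implies (p or q)) or p)) or p = N or N = N
They differ because Kleene's strong three-valued logic K3 and Bochvar's internal three-valued logic treat N differently under the binary connectives.

True; N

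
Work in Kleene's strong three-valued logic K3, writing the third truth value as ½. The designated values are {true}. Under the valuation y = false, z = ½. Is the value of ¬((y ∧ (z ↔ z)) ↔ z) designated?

No

z ↔ z = ½ ↔ ½ = ½
y ∧ (z ↔ z) = false ∧ ½ = false
(y ∧ (z ↔ z)) ↔ z = false ↔ ½ = ½
¬((y ∧ (z ↔ z)) ↔ z) = ¬½ = ½
½ ∉ {true}.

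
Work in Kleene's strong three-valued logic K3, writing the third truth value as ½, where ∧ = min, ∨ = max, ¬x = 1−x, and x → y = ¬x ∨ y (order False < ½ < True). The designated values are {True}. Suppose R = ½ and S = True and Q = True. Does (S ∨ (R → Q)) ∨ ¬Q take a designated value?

Yes

R → Q = ½ → True = True  [¬½ ∨ True]
S ∨ (R → Q) = True ∨ True = True
¬Q = ¬True = False
(S ∨ (R → Q)) ∨ ¬Q = True ∨ False = True
True ∈ {True}.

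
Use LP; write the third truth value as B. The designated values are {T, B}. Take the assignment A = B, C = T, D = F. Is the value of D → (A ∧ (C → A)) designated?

C → A = T → B = B  [¬T ∨ B]
A ∧ (C → A) = B ∧ B = B
D → (A ∧ (C → A)) = F → B = T
T ∈ {T, B}.

Yes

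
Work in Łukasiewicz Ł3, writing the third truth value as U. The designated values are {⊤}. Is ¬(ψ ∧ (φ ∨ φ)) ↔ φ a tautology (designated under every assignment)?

No

Countermodel: ψ=⊤, φ=⊤ gives ⊥, which is not designated.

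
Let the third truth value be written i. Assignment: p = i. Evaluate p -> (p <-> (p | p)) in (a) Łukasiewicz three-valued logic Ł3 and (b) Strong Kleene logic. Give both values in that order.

In Łukasiewicz three-valued logic Ł3: p | p = i | i = i
p <-> (p | p) = i <-> i = 1  [1 − |½−½|]
p -> (p <-> (p | p)) = i -> 1 = 1
In Strong Kleene logic: p | p = i | i = i
p <-> (p | p) = i <-> i = i
p -> (p <-> (p | p)) = i -> i = i  [~i | i]
They differ because Łukasiewicz three-valued logic Ł3 and Strong Kleene logic treat i differently under implication.

1; i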